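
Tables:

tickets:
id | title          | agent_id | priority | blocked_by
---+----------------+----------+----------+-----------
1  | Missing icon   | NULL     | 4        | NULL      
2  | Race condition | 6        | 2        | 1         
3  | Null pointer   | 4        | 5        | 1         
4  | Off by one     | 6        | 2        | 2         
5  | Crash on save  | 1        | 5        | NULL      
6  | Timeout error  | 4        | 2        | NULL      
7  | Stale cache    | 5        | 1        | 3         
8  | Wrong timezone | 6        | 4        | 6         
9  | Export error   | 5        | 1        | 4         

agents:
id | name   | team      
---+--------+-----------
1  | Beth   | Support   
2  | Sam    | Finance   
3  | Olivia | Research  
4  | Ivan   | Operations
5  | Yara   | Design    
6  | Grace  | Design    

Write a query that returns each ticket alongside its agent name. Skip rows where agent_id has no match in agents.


INNER JOIN keeps only tickets rows whose agent_id matches an id in agents. Walk through each ticket:
  - ticket 1 (Missing icon): agent_id=NULL, no match -> dropped
  - ticket 2 (Race condition): agent_id=6 -> matches Grace
  - ticket 3 (Null pointer): agent_id=4 -> matches Ivan
  - ticket 4 (Off by one): agent_id=6 -> matches Grace
  - ticket 5 (Crash on save): agent_id=1 -> matches Beth
  - ticket 6 (Timeout error): agent_id=4 -> matches Ivan
  - ticket 7 (Stale cache): agent_id=5 -> matches Yara
  - ticket 8 (Wrong timezone): agent_id=6 -> matches Grace
  - ticket 9 (Export error): agent_id=5 -> matches Yara
So 1 of 9 rows is dropped.

SQL:
SELECT a.title, b.name AS agent
FROM tickets a
INNER JOIN agents b ON a.agent_id = b.id

Result:
title          | agent
---------------+------
Race condition | Grace
Null pointer   | Ivan 
Off by one     | Grace
Crash on save  | Beth 
Timeout error  | Ivan 
Stale cache    | Yara 
Wrong timezone | Grace
Export error   | Yara 


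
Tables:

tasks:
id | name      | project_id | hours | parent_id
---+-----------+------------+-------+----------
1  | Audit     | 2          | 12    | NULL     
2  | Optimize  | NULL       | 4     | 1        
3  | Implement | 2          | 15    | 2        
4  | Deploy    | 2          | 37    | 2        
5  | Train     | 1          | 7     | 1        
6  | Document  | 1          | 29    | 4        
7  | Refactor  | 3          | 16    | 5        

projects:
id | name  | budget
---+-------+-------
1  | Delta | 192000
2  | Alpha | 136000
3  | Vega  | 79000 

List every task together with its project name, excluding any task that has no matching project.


INNER JOIN keeps only tasks rows whose project_id matches an id in projects. Walk through each task:
  - task 1 (Audit): project_id=2 -> matches Alpha
  - task 2 (Optimize): project_id=NULL, no match -> dropped
  - task 3 (Implement): project_id=2 -> matches Alpha
  - task 4 (Deploy): project_id=2 -> matches Alpha
  - task 5 (Train): project_id=1 -> matches Delta
  - task 6 (Document): project_id=1 -> matches Delta
  - task 7 (Refactor): project_id=3 -> matches Vega
So 1 of 7 rows is dropped.

SQL:
SELECT a.name, b.name AS project
FROM tasks a
INNER JOIN projects b ON a.project_id = b.id

Result:
name      | project
----------+--------
Audit     | Alpha  
Implement | Alpha  
Deploy    | Alpha  
Train     | Delta  
Document  | Delta  
Refactor  | Vega   


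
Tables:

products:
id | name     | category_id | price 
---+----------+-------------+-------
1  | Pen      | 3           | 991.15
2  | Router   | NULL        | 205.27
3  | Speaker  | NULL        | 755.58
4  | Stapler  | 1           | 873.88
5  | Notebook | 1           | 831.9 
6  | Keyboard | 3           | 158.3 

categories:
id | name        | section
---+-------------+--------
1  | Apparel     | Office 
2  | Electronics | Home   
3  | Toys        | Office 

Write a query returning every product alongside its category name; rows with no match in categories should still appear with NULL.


LEFT JOIN keeps every row from products (the left table); where category_id has no match in categories, the category columns become NULL. Walk through each product:
  - product 1 (Pen): category_id=3 -> matches Toys
  - product 2 (Router): category_id=NULL, no match -> kept with NULL
  - product 3 (Speaker): category_id=NULL, no match -> kept with NULL
  - product 4 (Stapler): category_id=1 -> matches Apparel
  - product 5 (Notebook): category_id=1 -> matches Apparel
  - product 6 (Keyboard): category_id=3 -> matches Toys
All 6 rows appear; 2 have NULL category.

SQL:
SELECT a.name, b.name AS category
FROM products a
LEFT JOIN categories b ON a.category_id = b.id

Result:
name     | category
---------+---------
Pen      | Toys    
Router   | NULL    
Speaker  | NULL    
Stapler  | Apparel 
Notebook | Apparel 
Keyboard | Toys    


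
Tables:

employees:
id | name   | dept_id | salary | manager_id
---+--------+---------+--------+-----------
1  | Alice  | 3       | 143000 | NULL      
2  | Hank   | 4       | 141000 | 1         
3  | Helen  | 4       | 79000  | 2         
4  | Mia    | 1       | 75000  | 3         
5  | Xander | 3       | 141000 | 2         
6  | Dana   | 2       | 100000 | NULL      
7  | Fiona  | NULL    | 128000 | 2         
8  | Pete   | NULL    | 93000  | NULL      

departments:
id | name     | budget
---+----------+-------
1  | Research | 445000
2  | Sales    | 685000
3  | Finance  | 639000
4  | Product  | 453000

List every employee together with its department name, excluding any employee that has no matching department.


INNER JOIN keeps only employees rows whose dept_id matches an id in departments. Walk through each employee:
  - employee 1 (Alice): dept_id=3 -> matches Finance
  - employee 2 (Hank): dept_id=4 -> matches Product
  - employee 3 (Helen): dept_id=4 -> matches Product
  - employee 4 (Mia): dept_id=1 -> matches Research
  - employee 5 (Xander): dept_id=3 -> matches Finance
  - employee 6 (Dana): dept_id=2 -> matches Sales
  - employee 7 (Fiona): dept_id=NULL, no match -> dropped
  - employee 8 (Pete): dept_id=NULL, no match -> dropped
So 2 of 8 rows are dropped.

SQL:
SELECT a.name, b.name AS department
FROM employees a
INNER JOIN departments b ON a.dept_id = b.id

Result:
name   | department
-------+-----------
Alice  | Finance   
Hank   | Product   
Helen  | Product   
Mia    | Research  
Xander | Finance   
Dana   | Sales     


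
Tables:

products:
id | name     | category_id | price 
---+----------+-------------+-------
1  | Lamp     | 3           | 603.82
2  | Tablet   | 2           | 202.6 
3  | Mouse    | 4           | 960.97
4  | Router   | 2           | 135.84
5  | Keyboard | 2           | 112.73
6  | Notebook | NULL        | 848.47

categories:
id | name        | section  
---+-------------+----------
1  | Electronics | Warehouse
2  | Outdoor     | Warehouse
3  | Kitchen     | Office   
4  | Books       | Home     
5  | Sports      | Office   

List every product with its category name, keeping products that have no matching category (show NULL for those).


LEFT JOIN keeps every row from products (the left table); where category_id has no match in categories, the category columns become NULL. Walk through each product:
  - product 1 (Lamp): category_id=3 -> matches Kitchen
  - product 2 (Tablet): category_id=2 -> matches Outdoor
  - product 3 (Mouse): category_id=4 -> matches Books
  - product 4 (Router): category_id=2 -> matches Outdoor
  - product 5 (Keyboard): category_id=2 -> matches Outdoor
  - product 6 (Notebook): category_id=NULL, no match -> kept with NULL
All 6 rows appear; 1 has NULL category.

SQL:
SELECT a.name, b.name AS category
FROM products a
LEFT JOIN categories b ON a.category_id = b.id

Result:
name     | category
---------+---------
Lamp     | Kitchen 
Tablet   | Outdoor 
Mouse    | Books   
Router   | Outdoor 
Keyboard | Outdoor 
Notebook | NULL    


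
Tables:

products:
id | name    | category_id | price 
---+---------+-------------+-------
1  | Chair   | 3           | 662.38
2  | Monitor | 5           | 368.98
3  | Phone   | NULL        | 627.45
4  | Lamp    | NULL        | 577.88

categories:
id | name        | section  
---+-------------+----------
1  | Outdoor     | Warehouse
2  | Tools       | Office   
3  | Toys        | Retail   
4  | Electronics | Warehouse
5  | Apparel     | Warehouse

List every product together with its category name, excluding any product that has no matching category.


INNER JOIN keeps only products rows whose category_id matches an id in categories. Walk through each product:
  - product 1 (Chair): category_id=3 -> matches Toys
  - product 2 (Monitor): category_id=5 -> matches Apparel
  - product 3 (Phone): category_id=NULL, no match -> dropped
  - product 4 (Lamp): category_id=NULL, no match -> dropped
So 2 of 4 rows are dropped.

SQL:
SELECT a.name, b.name AS category
FROM products a
INNER JOIN categories b ON a.category_id = b.id

Result:
name    | category
--------+---------
Chair   | Toys    
Monitor | Apparel 


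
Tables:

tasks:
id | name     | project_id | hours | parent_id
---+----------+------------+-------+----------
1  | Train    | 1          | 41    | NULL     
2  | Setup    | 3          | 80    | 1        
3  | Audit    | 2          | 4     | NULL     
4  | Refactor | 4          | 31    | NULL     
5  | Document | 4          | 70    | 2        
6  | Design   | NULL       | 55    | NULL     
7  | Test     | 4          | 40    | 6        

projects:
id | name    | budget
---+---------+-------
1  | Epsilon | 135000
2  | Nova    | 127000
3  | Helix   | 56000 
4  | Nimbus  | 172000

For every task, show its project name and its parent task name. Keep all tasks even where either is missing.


Two LEFT JOINs from the same base table tasks: one to projects via project_id, one to tasks itself via parent_id. Both are LEFT so every task is preserved.
Match against projects:
  - task 1 (Train): project_id=1 -> matches Epsilon
  - task 2 (Setup): project_id=3 -> matches Helix
  - task 3 (Audit): project_id=2 -> matches Nova
  - task 4 (Refactor): project_id=4 -> matches Nimbus
  - task 5 (Document): project_id=4 -> matches Nimbus
  - task 6 (Design): project_id=NULL, no match -> kept with NULL
  - task 7 (Test): project_id=4 -> matches Nimbus
Match against tasks (self):
  - task 1 (Train): parent_id=NULL -> NULL
  - task 2 (Setup): parent_id=1 -> Train
  - task 3 (Audit): parent_id=NULL -> NULL
  - task 4 (Refactor): parent_id=NULL -> NULL
  - task 5 (Document): parent_id=2 -> Setup
  - task 6 (Design): parent_id=NULL -> NULL
  - task 7 (Test): parent_id=6 -> Design

SQL:
SELECT a.name, b.name AS project, c.name AS parent
FROM tasks a
LEFT JOIN projects b ON a.project_id = b.id
LEFT JOIN tasks c ON a.parent_id = c.id

Result:
name     | project | parent
---------+---------+-------
Train    | Epsilon | NULL  
Setup    | Helix   | Train 
Audit    | Nova    | NULL  
Refactor | Nimbus  | NULL  
Document | Nimbus  | Setup 
Design   | NULL    | NULL  
Test     | Nimbus  | Design


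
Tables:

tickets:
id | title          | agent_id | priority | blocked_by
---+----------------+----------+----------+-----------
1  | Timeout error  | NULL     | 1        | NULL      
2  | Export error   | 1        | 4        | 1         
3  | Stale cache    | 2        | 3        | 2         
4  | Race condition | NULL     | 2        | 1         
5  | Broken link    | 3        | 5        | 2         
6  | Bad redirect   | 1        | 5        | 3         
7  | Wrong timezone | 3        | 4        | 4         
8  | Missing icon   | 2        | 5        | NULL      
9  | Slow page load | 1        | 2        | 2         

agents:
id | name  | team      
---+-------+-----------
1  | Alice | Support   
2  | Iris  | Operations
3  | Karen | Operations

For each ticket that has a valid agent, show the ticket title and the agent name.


INNER JOIN keeps only tickets rows whose agent_id matches an id in agents. Walk through each ticket:
  - ticket 1 (Timeout error): agent_id=NULL, no match -> dropped
  - ticket 2 (Export error): agent_id=1 -> matches Alice
  - ticket 3 (Stale cache): agent_id=2 -> matches Iris
  - ticket 4 (Race condition): agent_id=NULL, no match -> dropped
  - ticket 5 (Broken link): agent_id=3 -> matches Karen
  - ticket 6 (Bad redirect): agent_id=1 -> matches Alice
  - ticket 7 (Wrong timezone): agent_id=3 -> matches Karen
  - ticket 8 (Missing icon): agent_id=2 -> matches Iris
  - ticket 9 (Slow page load): agent_id=1 -> matches Alice
So 2 of 9 rows are dropped.

SQL:
SELECT a.title, b.name AS agent
FROM tickets a
INNER JOIN agents b ON a.agent_id = b.id

Result:
title          | agent
---------------+------
Export error   | Alice
Stale cache    | Iris 
Broken link    | Karen
Bad redirect   | Alice
Wrong timezone | Karen
Missing icon   | Iris 
Slow page load | Alice


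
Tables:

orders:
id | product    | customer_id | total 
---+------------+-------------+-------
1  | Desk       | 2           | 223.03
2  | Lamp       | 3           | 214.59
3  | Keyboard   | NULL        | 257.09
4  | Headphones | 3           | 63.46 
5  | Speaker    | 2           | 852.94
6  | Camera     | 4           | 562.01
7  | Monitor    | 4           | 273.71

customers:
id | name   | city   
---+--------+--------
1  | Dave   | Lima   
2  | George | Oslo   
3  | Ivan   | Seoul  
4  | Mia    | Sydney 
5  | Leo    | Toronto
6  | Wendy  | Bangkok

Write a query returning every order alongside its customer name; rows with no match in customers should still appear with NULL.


LEFT JOIN keeps every row from orders (the left table); where customer_id has no match in customers, the customer columns become NULL. Walk through each order:
  - order 1 (Desk): customer_id=2 -> matches George
  - order 2 (Lamp): customer_id=3 -> matches Ivan
  - order 3 (Keyboard): customer_id=NULL, no match -> kept with NULL
  - order 4 (Headphones): customer_id=3 -> matches Ivan
  - order 5 (Speaker): customer_id=2 -> matches George
  - order 6 (Camera): customer_id=4 -> matches Mia
  - order 7 (Monitor): customer_id=4 -> matches Mia
All 7 rows appear; 1 has NULL customer.

SQL:
SELECT a.product, b.name AS customer
FROM orders a
LEFT JOIN customers b ON a.customer_id = b.id

Result:
product    | customer
-----------+---------
Desk       | George  
Lamp       | Ivan    
Keyboard   | NULL    
Headphones | Ivan    
Speaker    | George  
Camera     | Mia     
Monitor    | Mia     


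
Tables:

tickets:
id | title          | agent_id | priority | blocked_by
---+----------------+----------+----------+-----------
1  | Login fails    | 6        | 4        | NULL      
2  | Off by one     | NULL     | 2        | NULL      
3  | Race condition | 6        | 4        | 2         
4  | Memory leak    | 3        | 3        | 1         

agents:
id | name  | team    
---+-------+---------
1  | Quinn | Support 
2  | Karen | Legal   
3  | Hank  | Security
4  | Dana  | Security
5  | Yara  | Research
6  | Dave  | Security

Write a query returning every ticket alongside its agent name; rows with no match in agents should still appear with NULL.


LEFT JOIN keeps every row from tickets (the left table); where agent_id has no match in agents, the agent columns become NULL. Walk through each ticket:
  - ticket 1 (Login fails): agent_id=6 -> matches Dave
  - ticket 2 (Off by one): agent_id=NULL, no match -> kept with NULL
  - ticket 3 (Race condition): agent_id=6 -> matches Dave
  - ticket 4 (Memory leak): agent_id=3 -> matches Hank
All 4 rows appear; 1 has NULL agent.

SQL:
SELECT a.title, b.name AS agent
FROM tickets a
LEFT JOIN agents b ON a.agent_id = b.id

Result:
title          | agent
---------------+------
Login fails    | Dave 
Off by one     | NULL 
Race condition | Dave 
Memory leak    | Hank 


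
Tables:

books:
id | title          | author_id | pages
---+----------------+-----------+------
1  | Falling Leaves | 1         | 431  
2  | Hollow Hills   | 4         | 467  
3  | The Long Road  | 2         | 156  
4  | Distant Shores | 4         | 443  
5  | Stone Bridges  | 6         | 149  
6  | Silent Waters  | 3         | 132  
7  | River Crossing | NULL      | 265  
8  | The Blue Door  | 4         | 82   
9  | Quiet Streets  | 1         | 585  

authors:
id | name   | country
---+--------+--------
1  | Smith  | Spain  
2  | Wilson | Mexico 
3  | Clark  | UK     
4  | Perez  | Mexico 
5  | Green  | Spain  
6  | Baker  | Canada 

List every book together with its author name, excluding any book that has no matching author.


INNER JOIN keeps only books rows whose author_id matches an id in authors. Walk through each book:
  - book 1 (Falling Leaves): author_id=1 -> matches Smith
  - book 2 (Hollow Hills): author_id=4 -> matches Perez
  - book 3 (The Long Road): author_id=2 -> matches Wilson
  - book 4 (Distant Shores): author_id=4 -> matches Perez
  - book 5 (Stone Bridges): author_id=6 -> matches Baker
  - book 6 (Silent Waters): author_id=3 -> matches Clark
  - book 7 (River Crossing): author_id=NULL, no match -> dropped
  - book 8 (The Blue Door): author_id=4 -> matches Perez
  - book 9 (Quiet Streets): author_id=1 -> matches Smith
So 1 of 9 rows is dropped.

SQL:
SELECT a.title, b.name AS author
FROM books a
INNER JOIN authors b ON a.author_id = b.id

Result:
title          | author
---------------+-------
Falling Leaves | Smith 
Hollow Hills   | Perez 
The Long Road  | Wilson
Distant Shores | Perez 
Stone Bridges  | Baker 
Silent Waters  | Clark 
The Blue Door  | Perez 
Quiet Streets  | Smith 


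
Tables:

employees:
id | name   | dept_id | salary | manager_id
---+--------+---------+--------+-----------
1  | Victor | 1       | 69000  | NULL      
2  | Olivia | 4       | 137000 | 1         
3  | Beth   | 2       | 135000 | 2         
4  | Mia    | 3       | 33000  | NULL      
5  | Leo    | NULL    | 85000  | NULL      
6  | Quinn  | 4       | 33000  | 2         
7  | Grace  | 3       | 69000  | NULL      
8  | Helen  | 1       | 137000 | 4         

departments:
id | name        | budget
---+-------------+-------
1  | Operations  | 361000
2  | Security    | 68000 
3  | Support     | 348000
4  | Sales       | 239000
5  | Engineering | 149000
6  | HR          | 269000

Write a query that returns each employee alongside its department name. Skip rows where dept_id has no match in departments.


INNER JOIN keeps only employees rows whose dept_id matches an id in departments. Walk through each employee:
  - employee 1 (Victor): dept_id=1 -> matches Operations
  - employee 2 (Olivia): dept_id=4 -> matches Sales
  - employee 3 (Beth): dept_id=2 -> matches Security
  - employee 4 (Mia): dept_id=3 -> matches Support
  - employee 5 (Leo): dept_id=NULL, no match -> dropped
  - employee 6 (Quinn): dept_id=4 -> matches Sales
  - employee 7 (Grace): dept_id=3 -> matches Support
  - employee 8 (Helen): dept_id=1 -> matches Operations
So 1 of 8 rows is dropped.

SQL:
SELECT a.name, b.name AS department
FROM employees a
INNER JOIN departments b ON a.dept_id = b.id

Result:
name   | department
-------+-----------
Victor | Operations
Olivia | Sales     
Beth   | Security  
Mia    | Support   
Quinn  | Sales     
Grace  | Support   
Helen  | Operations


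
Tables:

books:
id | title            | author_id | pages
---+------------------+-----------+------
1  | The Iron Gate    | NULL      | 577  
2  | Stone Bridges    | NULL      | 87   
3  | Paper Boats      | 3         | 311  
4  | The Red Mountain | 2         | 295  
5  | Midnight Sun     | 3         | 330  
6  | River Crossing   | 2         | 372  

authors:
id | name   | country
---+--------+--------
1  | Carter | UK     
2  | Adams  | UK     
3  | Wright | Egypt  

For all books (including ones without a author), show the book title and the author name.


LEFT JOIN keeps every row from books (the left table); where author_id has no match in authors, the author columns become NULL. Walk through each book:
  - book 1 (The Iron Gate): author_id=NULL, no match -> kept with NULL
  - book 2 (Stone Bridges): author_id=NULL, no match -> kept with NULL
  - book 3 (Paper Boats): author_id=3 -> matches Wright
  - book 4 (The Red Mountain): author_id=2 -> matches Adams
  - book 5 (Midnight Sun): author_id=3 -> matches Wright
  - book 6 (River Crossing): author_id=2 -> matches Adams
All 6 rows appear; 2 have NULL author.

SQL:
SELECT a.title, b.name AS author
FROM books a
LEFT JOIN authors b ON a.author_id = b.id

Result:
title            | author
-----------------+-------
The Iron Gate    | NULL  
Stone Bridges    | NULL  
Paper Boats      | Wright
The Red Mountain | Adams 
Midnight Sun     | Wright
River Crossing   | Adams 


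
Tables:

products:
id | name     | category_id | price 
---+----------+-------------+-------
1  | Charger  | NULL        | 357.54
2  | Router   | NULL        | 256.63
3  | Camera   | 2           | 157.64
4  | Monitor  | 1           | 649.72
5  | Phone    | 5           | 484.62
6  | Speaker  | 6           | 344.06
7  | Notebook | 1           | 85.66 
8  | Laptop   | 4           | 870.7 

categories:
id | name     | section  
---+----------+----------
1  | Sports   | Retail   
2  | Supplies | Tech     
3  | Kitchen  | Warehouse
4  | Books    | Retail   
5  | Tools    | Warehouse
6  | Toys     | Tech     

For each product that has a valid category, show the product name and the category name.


INNER JOIN keeps only products rows whose category_id matches an id in categories. Walk through each product:
  - product 1 (Charger): category_id=NULL, no match -> dropped
  - product 2 (Router): category_id=NULL, no match -> dropped
  - product 3 (Camera): category_id=2 -> matches Supplies
  - product 4 (Monitor): category_id=1 -> matches Sports
  - product 5 (Phone): category_id=5 -> matches Tools
  - product 6 (Speaker): category_id=6 -> matches Toys
  - product 7 (Notebook): category_id=1 -> matches Sports
  - product 8 (Laptop): category_id=4 -> matches Books
So 2 of 8 rows are dropped.

SQL:
SELECT a.name, b.name AS category
FROM products a
INNER JOIN categories b ON a.category_id = b.id

Result:
name     | category
---------+---------
Camera   | Supplies
Monitor  | Sports  
Phone    | Tools   
Speaker  | Toys    
Notebook | Sports  
Laptop   | Books   


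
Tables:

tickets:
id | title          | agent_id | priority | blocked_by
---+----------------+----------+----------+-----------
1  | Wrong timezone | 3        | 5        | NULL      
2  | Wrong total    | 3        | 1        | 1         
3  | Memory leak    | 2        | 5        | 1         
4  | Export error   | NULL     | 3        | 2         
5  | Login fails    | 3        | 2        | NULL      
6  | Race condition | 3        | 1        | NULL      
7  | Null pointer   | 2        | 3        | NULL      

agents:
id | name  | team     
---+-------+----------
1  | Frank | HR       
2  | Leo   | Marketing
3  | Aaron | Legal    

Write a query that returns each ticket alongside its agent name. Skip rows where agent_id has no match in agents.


INNER JOIN keeps only tickets rows whose agent_id matches an id in agents. Walk through each ticket:
  - ticket 1 (Wrong timezone): agent_id=3 -> matches Aaron
  - ticket 2 (Wrong total): agent_id=3 -> matches Aaron
  - ticket 3 (Memory leak): agent_id=2 -> matches Leo
  - ticket 4 (Export error): agent_id=NULL, no match -> dropped
  - ticket 5 (Login fails): agent_id=3 -> matches Aaron
  - ticket 6 (Race condition): agent_id=3 -> matches Aaron
  - ticket 7 (Null pointer): agent_id=2 -> matches Leo
So 1 of 7 rows is dropped.

SQL:
SELECT a.title, b.name AS agent
FROM tickets a
INNER JOIN agents b ON a.agent_id = b.id

Result:
title          | agent
---------------+------
Wrong timezone | Aaron
Wrong total    | Aaron
Memory leak    | Leo  
Login fails    | Aaron
Race condition | Aaron
Null pointer   | Leo  


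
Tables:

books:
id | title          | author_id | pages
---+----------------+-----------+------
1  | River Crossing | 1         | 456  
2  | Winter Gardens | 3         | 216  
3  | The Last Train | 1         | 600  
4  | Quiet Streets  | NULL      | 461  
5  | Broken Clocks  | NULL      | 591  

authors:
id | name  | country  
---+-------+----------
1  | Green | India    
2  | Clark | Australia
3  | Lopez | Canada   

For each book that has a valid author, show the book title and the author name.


INNER JOIN keeps only books rows whose author_id matches an id in authors. Walk through each book:
  - book 1 (River Crossing): author_id=1 -> matches Green
  - book 2 (Winter Gardens): author_id=3 -> matches Lopez
  - book 3 (The Last Train): author_id=1 -> matches Green
  - book 4 (Quiet Streets): author_id=NULL, no match -> dropped
  - book 5 (Broken Clocks): author_id=NULL, no match -> dropped
So 2 of 5 rows are dropped.

SQL:
SELECT a.title, b.name AS author
FROM books a
INNER JOIN authors b ON a.author_id = b.id

Result:
title          | author
---------------+-------
River Crossing | Green 
Winter Gardens | Lopez 
The Last Train | Green 


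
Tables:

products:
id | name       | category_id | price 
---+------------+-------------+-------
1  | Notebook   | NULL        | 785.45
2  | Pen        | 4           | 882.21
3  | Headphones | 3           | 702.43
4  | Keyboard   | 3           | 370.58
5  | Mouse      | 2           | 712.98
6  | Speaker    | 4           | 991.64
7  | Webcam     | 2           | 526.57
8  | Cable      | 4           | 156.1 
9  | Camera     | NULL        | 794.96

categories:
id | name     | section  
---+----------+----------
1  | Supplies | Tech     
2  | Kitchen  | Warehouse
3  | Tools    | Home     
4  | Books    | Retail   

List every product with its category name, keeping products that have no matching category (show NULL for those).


LEFT JOIN keeps every row from products (the left table); where category_id has no match in categories, the category columns become NULL. Walk through each product:
  - product 1 (Notebook): category_id=NULL, no match -> kept with NULL
  - product 2 (Pen): category_id=4 -> matches Books
  - product 3 (Headphones): category_id=3 -> matches Tools
  - product 4 (Keyboard): category_id=3 -> matches Tools
  - product 5 (Mouse): category_id=2 -> matches Kitchen
  - product 6 (Speaker): category_id=4 -> matches Books
  - product 7 (Webcam): category_id=2 -> matches Kitchen
  - product 8 (Cable): category_id=4 -> matches Books
  - product 9 (Camera): category_id=NULL, no match -> kept with NULL
All 9 rows appear; 2 have NULL category.

SQL:
SELECT a.name, b.name AS category
FROM products a
LEFT JOIN categories b ON a.category_id = b.id

Result:
name       | category
-----------+---------
Notebook   | NULL    
Pen        | Books   
Headphones | Tools   
Keyboard   | Tools   
Mouse      | Kitchen 
Speaker    | Books   
Webcam     | Kitchen 
Cable      | Books   
Camera     | NULL    


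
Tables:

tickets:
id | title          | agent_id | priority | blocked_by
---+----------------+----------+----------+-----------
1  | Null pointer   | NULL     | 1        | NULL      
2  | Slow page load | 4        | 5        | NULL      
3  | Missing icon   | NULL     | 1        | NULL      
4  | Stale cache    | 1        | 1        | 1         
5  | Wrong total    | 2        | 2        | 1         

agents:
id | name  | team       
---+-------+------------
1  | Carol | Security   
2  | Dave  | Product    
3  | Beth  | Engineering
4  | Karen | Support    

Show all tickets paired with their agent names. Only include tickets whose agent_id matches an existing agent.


INNER JOIN keeps only tickets rows whose agent_id matches an id in agents. Walk through each ticket:
  - ticket 1 (Null pointer): agent_id=NULL, no match -> dropped
  - ticket 2 (Slow page load): agent_id=4 -> matches Karen
  - ticket 3 (Missing icon): agent_id=NULL, no match -> dropped
  - ticket 4 (Stale cache): agent_id=1 -> matches Carol
  - ticket 5 (Wrong total): agent_id=2 -> matches Dave
So 2 of 5 rows are dropped.

SQL:
SELECT a.title, b.name AS agent
FROM tickets a
INNER JOIN agents b ON a.agent_id = b.id

Result:
title          | agent
---------------+------
Slow page load | Karen
Stale cache    | Carol
Wrong total    | Dave 


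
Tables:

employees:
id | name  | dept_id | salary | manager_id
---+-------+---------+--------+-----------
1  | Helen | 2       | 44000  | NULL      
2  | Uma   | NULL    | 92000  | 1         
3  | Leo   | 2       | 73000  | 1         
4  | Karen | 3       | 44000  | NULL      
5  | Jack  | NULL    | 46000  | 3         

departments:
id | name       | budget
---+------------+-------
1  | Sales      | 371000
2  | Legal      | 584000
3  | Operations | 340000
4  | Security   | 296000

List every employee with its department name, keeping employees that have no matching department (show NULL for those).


LEFT JOIN keeps every row from employees (the left table); where dept_id has no match in departments, the department columns become NULL. Walk through each employee:
  - employee 1 (Helen): dept_id=2 -> matches Legal
  - employee 2 (Uma): dept_id=NULL, no match -> kept with NULL
  - employee 3 (Leo): dept_id=2 -> matches Legal
  - employee 4 (Karen): dept_id=3 -> matches Operations
  - employee 5 (Jack): dept_id=NULL, no match -> kept with NULL
All 5 rows appear; 2 have NULL department.

SQL:
SELECT a.name, b.name AS department
FROM employees a
LEFT JOIN departments b ON a.dept_id = b.id

Result:
name  | department
------+-----------
Helen | Legal     
Uma   | NULL      
Leo   | Legal     
Karen | Operations
Jack  | NULL      


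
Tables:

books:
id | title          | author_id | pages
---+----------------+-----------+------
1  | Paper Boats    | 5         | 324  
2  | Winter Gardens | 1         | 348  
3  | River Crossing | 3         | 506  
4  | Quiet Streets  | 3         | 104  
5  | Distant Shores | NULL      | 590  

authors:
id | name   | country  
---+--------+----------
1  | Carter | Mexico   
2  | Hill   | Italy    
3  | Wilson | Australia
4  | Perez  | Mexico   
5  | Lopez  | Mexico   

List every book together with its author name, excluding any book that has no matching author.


INNER JOIN keeps only books rows whose author_id matches an id in authors. Walk through each book:
  - book 1 (Paper Boats): author_id=5 -> matches Lopez
  - book 2 (Winter Gardens): author_id=1 -> matches Carter
  - book 3 (River Crossing): author_id=3 -> matches Wilson
  - book 4 (Quiet Streets): author_id=3 -> matches Wilson
  - book 5 (Distant Shores): author_id=NULL, no match -> dropped
So 1 of 5 rows is dropped.

SQL:
SELECT a.title, b.name AS author
FROM books a
INNER JOIN authors b ON a.author_id = b.id

Result:
title          | author
---------------+-------
Paper Boats    | Lopez 
Winter Gardens | Carter
River Crossing | Wilson
Quiet Streets  | Wilson


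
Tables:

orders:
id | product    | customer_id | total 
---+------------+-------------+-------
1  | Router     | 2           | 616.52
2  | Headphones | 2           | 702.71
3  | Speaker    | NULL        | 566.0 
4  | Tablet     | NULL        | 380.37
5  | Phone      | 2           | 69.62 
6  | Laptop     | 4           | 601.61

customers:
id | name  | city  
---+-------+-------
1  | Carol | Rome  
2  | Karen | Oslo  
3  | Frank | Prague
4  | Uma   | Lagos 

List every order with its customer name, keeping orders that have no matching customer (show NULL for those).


LEFT JOIN keeps every row from orders (the left table); where customer_id has no match in customers, the customer columns become NULL. Walk through each order:
  - order 1 (Router): customer_id=2 -> matches Karen
  - order 2 (Headphones): customer_id=2 -> matches Karen
  - order 3 (Speaker): customer_id=NULL, no match -> kept with NULL
  - order 4 (Tablet): customer_id=NULL, no match -> kept with NULL
  - order 5 (Phone): customer_id=2 -> matches Karen
  - order 6 (Laptop): customer_id=4 -> matches Uma
All 6 rows appear; 2 have NULL customer.

SQL:
SELECT a.product, b.name AS customer
FROM orders a
LEFT JOIN customers b ON a.customer_id = b.id

Result:
product    | customer
-----------+---------
Router     | Karen   
Headphones | Karen   
Speaker    | NULL    
Tablet     | NULL    
Phone      | Karen   
Laptop     | Uma     


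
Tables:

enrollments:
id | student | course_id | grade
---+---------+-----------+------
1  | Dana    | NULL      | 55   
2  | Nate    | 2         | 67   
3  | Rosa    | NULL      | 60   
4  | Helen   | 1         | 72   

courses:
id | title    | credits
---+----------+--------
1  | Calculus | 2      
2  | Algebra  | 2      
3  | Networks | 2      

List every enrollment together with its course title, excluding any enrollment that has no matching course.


INNER JOIN keeps only enrollments rows whose course_id matches an id in courses. Walk through each enrollment:
  - enrollment 1 (Dana): course_id=NULL, no match -> dropped
  - enrollment 2 (Nate): course_id=2 -> matches Algebra
  - enrollment 3 (Rosa): course_id=NULL, no match -> dropped
  - enrollment 4 (Helen): course_id=1 -> matches Calculus
So 2 of 4 rows are dropped.

SQL:
SELECT a.student, b.title AS course
FROM enrollments a
INNER JOIN courses b ON a.course_id = b.id

Result:
student | course  
--------+---------
Nate    | Algebra 
Helen   | Calculus


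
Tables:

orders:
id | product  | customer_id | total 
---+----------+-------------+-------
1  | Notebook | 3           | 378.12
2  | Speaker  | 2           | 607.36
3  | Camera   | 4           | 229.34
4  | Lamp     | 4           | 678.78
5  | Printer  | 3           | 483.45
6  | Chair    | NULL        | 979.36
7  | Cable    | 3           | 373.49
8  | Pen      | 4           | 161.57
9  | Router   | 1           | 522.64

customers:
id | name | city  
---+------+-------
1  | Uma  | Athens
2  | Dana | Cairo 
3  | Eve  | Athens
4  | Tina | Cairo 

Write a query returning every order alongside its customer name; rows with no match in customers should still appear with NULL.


LEFT JOIN keeps every row from orders (the left table); where customer_id has no match in customers, the customer columns become NULL. Walk through each order:
  - order 1 (Notebook): customer_id=3 -> matches Eve
  - order 2 (Speaker): customer_id=2 -> matches Dana
  - order 3 (Camera): customer_id=4 -> matches Tina
  - order 4 (Lamp): customer_id=4 -> matches Tina
  - order 5 (Printer): customer_id=3 -> matches Eve
  - order 6 (Chair): customer_id=NULL, no match -> kept with NULL
  - order 7 (Cable): customer_id=3 -> matches Eve
  - order 8 (Pen): customer_id=4 -> matches Tina
  - order 9 (Router): customer_id=1 -> matches Uma
All 9 rows appear; 1 has NULL customer.

SQL:
SELECT a.product, b.name AS customer
FROM orders a
LEFT JOIN customers b ON a.customer_id = b.id

Result:
product  | customer
---------+---------
Notebook | Eve     
Speaker  | Dana    
Camera   | Tina    
Lamp     | Tina    
Printer  | Eve     
Chair    | NULL    
Cable    | Eve     
Pen      | Tina    
Router   | Uma     


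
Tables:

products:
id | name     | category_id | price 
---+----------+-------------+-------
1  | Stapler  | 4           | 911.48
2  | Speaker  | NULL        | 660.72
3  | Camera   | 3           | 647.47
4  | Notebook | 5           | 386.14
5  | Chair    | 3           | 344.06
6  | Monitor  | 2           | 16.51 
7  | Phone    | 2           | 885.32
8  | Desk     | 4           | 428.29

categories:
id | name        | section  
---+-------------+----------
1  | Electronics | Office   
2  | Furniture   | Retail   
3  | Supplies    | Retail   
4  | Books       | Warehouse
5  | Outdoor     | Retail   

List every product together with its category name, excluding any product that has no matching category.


INNER JOIN keeps only products rows whose category_id matches an id in categories. Walk through each product:
  - product 1 (Stapler): category_id=4 -> matches Books
  - product 2 (Speaker): category_id=NULL, no match -> dropped
  - product 3 (Camera): category_id=3 -> matches Supplies
  - product 4 (Notebook): category_id=5 -> matches Outdoor
  - product 5 (Chair): category_id=3 -> matches Supplies
  - product 6 (Monitor): category_id=2 -> matches Furniture
  - product 7 (Phone): category_id=2 -> matches Furniture
  - product 8 (Desk): category_id=4 -> matches Books
So 1 of 8 rows is dropped.

SQL:
SELECT a.name, b.name AS category
FROM products a
INNER JOIN categories b ON a.category_id = b.id

Result:
name     | category 
---------+----------
Stapler  | Books    
Camera   | Supplies 
Notebook | Outdoor  
Chair    | Supplies 
Monitor  | Furniture
Phone    | Furniture
Desk     | Books    


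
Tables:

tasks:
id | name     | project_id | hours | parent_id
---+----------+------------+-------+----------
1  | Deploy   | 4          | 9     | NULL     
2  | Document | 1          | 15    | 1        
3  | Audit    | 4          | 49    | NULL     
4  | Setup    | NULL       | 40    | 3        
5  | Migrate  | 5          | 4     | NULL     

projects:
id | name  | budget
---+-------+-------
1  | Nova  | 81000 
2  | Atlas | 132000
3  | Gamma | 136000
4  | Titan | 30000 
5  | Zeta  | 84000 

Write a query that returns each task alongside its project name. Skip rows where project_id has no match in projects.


INNER JOIN keeps only tasks rows whose project_id matches an id in projects. Walk through each task:
  - task 1 (Deploy): project_id=4 -> matches Titan
  - task 2 (Document): project_id=1 -> matches Nova
  - task 3 (Audit): project_id=4 -> matches Titan
  - task 4 (Setup): project_id=NULL, no match -> dropped
  - task 5 (Migrate): project_id=5 -> matches Zeta
So 1 of 5 rows is dropped.

SQL:
SELECT a.name, b.name AS project
FROM tasks a
INNER JOIN projects b ON a.project_id = b.id

Result:
name     | project
---------+--------
Deploy   | Titan  
Document | Nova   
Audit    | Titan  
Migrate  | Zeta   


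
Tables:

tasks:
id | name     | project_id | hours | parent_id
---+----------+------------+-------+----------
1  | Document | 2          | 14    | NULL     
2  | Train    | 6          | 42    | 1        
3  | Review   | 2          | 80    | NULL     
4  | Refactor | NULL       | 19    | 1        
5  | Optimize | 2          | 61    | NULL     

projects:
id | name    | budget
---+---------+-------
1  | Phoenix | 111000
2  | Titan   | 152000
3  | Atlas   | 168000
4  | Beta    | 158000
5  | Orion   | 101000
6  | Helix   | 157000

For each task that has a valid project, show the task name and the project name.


INNER JOIN keeps only tasks rows whose project_id matches an id in projects. Walk through each task:
  - task 1 (Document): project_id=2 -> matches Titan
  - task 2 (Train): project_id=6 -> matches Helix
  - task 3 (Review): project_id=2 -> matches Titan
  - task 4 (Refactor): project_id=NULL, no match -> dropped
  - task 5 (Optimize): project_id=2 -> matches Titan
So 1 of 5 rows is dropped.

SQL:
SELECT a.name, b.name AS project
FROM tasks a
INNER JOIN projects b ON a.project_id = b.id

Result:
name     | project
---------+--------
Document | Titan  
Train    | Helix  
Review   | Titan  
Optimize | Titan  


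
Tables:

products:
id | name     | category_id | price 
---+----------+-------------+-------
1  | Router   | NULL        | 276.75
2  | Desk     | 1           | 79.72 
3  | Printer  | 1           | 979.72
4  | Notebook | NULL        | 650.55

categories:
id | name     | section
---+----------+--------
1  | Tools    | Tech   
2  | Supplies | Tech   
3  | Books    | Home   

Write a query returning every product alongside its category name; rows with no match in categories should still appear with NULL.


LEFT JOIN keeps every row from products (the left table); where category_id has no match in categories, the category columns become NULL. Walk through each product:
  - product 1 (Router): category_id=NULL, no match -> kept with NULL
  - product 2 (Desk): category_id=1 -> matches Tools
  - product 3 (Printer): category_id=1 -> matches Tools
  - product 4 (Notebook): category_id=NULL, no match -> kept with NULL
All 4 rows appear; 2 have NULL category.

SQL:
SELECT a.name, b.name AS category
FROM products a
LEFT JOIN categories b ON a.category_id = b.id

Result:
name     | category
---------+---------
Router   | NULL    
Desk     | Tools   
Printer  | Tools   
Notebook | NULL    


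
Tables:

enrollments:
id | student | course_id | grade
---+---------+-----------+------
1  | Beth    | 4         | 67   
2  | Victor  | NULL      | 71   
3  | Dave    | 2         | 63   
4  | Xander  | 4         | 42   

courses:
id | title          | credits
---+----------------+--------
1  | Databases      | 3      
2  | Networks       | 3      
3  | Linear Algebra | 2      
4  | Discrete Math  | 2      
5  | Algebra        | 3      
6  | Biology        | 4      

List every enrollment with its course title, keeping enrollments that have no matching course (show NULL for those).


LEFT JOIN keeps every row from enrollments (the left table); where course_id has no match in courses, the course columns become NULL. Walk through each enrollment:
  - enrollment 1 (Beth): course_id=4 -> matches Discrete Math
  - enrollment 2 (Victor): course_id=NULL, no match -> kept with NULL
  - enrollment 3 (Dave): course_id=2 -> matches Networks
  - enrollment 4 (Xander): course_id=4 -> matches Discrete Math
All 4 rows appear; 1 has NULL course.

SQL:
SELECT a.student, b.title AS course
FROM enrollments a
LEFT JOIN courses b ON a.course_id = b.id

Result:
student | course       
--------+--------------
Beth    | Discrete Math
Victor  | NULL         
Dave    | Networks     
Xander  | Discrete Math
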